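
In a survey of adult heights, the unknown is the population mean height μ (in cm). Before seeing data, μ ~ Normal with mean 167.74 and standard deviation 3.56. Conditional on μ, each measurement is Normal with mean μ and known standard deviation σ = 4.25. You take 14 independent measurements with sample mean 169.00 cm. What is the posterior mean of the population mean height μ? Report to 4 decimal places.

168.8836

For Normal data with known variance σ², a Normal(μ₀, σ₀²) prior on μ is conjugate. Posterior precision = 1/σ₀² + n/σ²; posterior mean is the precision-weighted average of μ₀ and x̄.
n·x̄ = 14·169.00 = 2366.
σ₀² = 3.56² = 12.6736, σ² = 4.25² = 18.0625; σ² + n·σ₀² = 18.0625 + 14·12.6736 = 195.4929.
Posterior mean = (μ₀/σ₀² + n·x̄/σ²)/(1/σ₀² + n/σ²) = (σ²·μ₀ + σ₀²·n·x̄)/(σ² + n·σ₀²) = (18.0625·167.74 + 12.6736·2366)/195.4929 = 33015.54135/195.4929 = 168.8836.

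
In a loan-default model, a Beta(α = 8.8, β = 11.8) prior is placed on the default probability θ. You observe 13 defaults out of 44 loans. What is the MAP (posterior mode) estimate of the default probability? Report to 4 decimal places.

0.3323

The Beta prior is conjugate to a Binomial/Bernoulli likelihood; the update adds successes to α and failures to β.
Posterior: Beta(α+k, β+n−k) = Beta(8.8+13, 11.8+31) = Beta(21.8, 42.8).
Mode of Beta(a,b) for a,b>1 is (a−1)/(a+b−2) = 20.8/62.6 = 0.3323.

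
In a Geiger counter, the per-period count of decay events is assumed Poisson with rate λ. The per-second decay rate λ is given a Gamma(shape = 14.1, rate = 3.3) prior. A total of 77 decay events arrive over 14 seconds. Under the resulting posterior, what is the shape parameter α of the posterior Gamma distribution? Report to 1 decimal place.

With a Gamma(shape α, rate β) prior, the Poisson likelihood is conjugate: the posterior is Gamma(α + ΣXᵢ, β + n).
Posterior: Gamma(α+S, β+n) = Gamma(14.1+77, 3.3+14) = Gamma(91.1, 17.3).
Posterior α = 91.1.

91.1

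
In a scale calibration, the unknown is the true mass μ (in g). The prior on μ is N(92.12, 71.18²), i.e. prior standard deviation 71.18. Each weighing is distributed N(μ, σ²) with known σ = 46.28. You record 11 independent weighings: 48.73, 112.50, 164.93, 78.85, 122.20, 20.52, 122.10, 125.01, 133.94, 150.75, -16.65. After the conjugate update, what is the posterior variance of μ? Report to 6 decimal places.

187.506577

For Normal data with known variance σ², a Normal(μ₀, σ₀²) prior on μ is conjugate. Posterior precision = 1/σ₀² + n/σ²; posterior mean is the precision-weighted average of μ₀ and x̄.
σ₀² = 71.18² = 5066.5924, σ² = 46.28² = 2141.8384; σ² + n·σ₀² = 2141.8384 + 11·5066.5924 = 57874.3548.
Posterior precision = 1/σ₀² + n/σ² = 1/5066.5924 + 11/2141.8384 = (σ² + n·σ₀²)/(σ₀²σ²) = 57874.3548/(5066.5924·2141.8384); posterior variance σₙ² = σ₀²σ²/(σ² + n·σ₀²) = 5066.5924·2141.8384/57874.3548 = 187.506577.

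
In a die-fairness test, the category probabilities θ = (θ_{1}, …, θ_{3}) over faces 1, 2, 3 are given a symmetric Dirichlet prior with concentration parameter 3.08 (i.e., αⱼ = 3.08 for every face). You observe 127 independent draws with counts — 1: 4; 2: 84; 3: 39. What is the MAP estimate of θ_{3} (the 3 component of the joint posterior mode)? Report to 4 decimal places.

The Dirichlet prior is conjugate to the Multinomial likelihood: each posterior αⱼ = prior αⱼ + observed count nⱼ.
Posterior concentration: (7.08, 87.08, 42.08), total = 136.24.
Joint mode component: (α_{3}−1)/(Σα−K) = 41.08/133.24 = 0.3083.

0.3083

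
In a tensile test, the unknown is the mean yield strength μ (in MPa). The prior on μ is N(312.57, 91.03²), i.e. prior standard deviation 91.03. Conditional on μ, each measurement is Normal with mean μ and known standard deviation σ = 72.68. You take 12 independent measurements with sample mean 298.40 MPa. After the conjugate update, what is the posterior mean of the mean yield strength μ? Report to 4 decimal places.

For Normal data with known variance σ², a Normal(μ₀, σ₀²) prior on μ is conjugate. Posterior precision = 1/σ₀² + n/σ²; posterior mean is the precision-weighted average of μ₀ and x̄.
n·x̄ = 12·298.40 = 3580.8.
σ₀² = 91.03² = 8286.4609, σ² = 72.68² = 5282.3824; σ² + n·σ₀² = 5282.3824 + 12·8286.4609 = 104719.9132.
Posterior mean = (μ₀/σ₀² + n·x̄/σ²)/(1/σ₀² + n/σ²) = (σ²·μ₀ + σ₀²·n·x̄)/(σ² + n·σ₀²) = (5282.3824·312.57 + 8286.4609·3580.8)/104719.9132 = 31323273.457488/104719.9132 = 299.1148.

299.1148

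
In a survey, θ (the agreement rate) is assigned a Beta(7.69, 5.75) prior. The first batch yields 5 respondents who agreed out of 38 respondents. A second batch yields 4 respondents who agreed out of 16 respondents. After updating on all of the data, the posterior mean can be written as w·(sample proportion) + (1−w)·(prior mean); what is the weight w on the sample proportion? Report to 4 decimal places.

0.8007

The Beta prior is conjugate to a Binomial/Bernoulli likelihood; the update adds successes to α and failures to β.
Total number of respondents: n = 38 + 16 = 54.
Posterior mean = (α₀+k)/(α₀+β₀+n) = [n/(α₀+β₀+n)]·(k/n) + [(α₀+β₀)/(α₀+β₀+n)]·α₀/(α₀+β₀), so only n and the prior enter the weight.
The weight on the data is w = n/(α₀+β₀+n) = 54/(7.69+5.75+54) = 54/67.44 = 0.8007.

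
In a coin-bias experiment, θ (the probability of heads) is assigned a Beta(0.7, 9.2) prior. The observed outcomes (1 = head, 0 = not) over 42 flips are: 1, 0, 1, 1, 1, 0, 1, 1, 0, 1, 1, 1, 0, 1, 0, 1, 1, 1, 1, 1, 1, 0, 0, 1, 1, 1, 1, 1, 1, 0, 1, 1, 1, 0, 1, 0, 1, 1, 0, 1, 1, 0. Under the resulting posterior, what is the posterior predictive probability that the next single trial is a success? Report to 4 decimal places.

The Beta prior is conjugate to a Binomial/Bernoulli likelihood; the update adds successes to α and failures to β.
Posterior: Beta(α+k, β+n−k) = Beta(0.7+30, 9.2+12) = Beta(30.7, 21.2).
For a single future Bernoulli trial, P(success | data) = α/(α+β) = 0.5915.

0.5915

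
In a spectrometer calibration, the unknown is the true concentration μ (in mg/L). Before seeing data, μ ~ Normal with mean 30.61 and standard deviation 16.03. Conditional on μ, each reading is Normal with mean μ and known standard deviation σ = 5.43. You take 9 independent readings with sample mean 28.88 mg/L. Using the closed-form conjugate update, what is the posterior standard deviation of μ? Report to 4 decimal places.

1.7986

For Normal data with known variance σ², a Normal(μ₀, σ₀²) prior on μ is conjugate. Posterior precision = 1/σ₀² + n/σ²; posterior mean is the precision-weighted average of μ₀ and x̄.
σ₀² = 16.03² = 256.9609, σ² = 5.43² = 29.4849; σ² + n·σ₀² = 29.4849 + 9·256.9609 = 2342.133.
Posterior precision = 1/σ₀² + n/σ² = 1/256.9609 + 9/29.4849 = (σ² + n·σ₀²)/(σ₀²σ²) = 2342.133/(256.9609·29.4849); posterior variance σₙ² = σ₀²σ²/(σ² + n·σ₀²) = 256.9609·29.4849/2342.133 = 3.234857.
Posterior SD = √σₙ² = √(256.9609·29.4849/2342.133) = 1.7986.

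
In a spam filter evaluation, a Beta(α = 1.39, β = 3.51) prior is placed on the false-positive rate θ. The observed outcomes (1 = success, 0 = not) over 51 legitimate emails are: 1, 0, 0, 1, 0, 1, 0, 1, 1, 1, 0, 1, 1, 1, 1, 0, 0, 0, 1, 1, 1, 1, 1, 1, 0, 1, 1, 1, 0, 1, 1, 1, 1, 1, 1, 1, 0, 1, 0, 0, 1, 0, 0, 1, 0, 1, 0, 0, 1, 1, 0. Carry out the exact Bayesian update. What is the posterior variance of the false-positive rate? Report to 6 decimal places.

The Beta prior is conjugate to a Binomial/Bernoulli likelihood; the update adds successes to α and failures to β.
Posterior: Beta(α+k, β+n−k) = Beta(1.39+32, 3.51+19) = Beta(33.39, 22.51).
Var = αβ/((α+β)²(α+β+1)) = 33.39·22.51/(55.90²·56.90) = 0.004227.

0.004227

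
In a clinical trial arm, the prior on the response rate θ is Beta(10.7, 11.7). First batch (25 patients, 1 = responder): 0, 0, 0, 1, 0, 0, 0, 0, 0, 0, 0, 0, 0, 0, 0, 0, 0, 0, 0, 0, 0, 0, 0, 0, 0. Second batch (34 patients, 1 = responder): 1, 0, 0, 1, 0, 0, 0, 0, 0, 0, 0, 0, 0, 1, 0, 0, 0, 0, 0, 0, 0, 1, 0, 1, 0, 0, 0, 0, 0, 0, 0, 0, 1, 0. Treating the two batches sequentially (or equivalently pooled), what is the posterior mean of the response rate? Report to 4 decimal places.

0.2174

The Beta prior is conjugate to a Binomial/Bernoulli likelihood; the update adds successes to α and failures to β.
After batch 1: Beta(10.7+1, 11.7+24) = Beta(11.7, 35.7).
After batch 2: Beta(11.7+6, 35.7+28) = Beta(17.7, 63.7).
Posterior mean = α/(α+β) = 17.7/81.4 = 0.2174.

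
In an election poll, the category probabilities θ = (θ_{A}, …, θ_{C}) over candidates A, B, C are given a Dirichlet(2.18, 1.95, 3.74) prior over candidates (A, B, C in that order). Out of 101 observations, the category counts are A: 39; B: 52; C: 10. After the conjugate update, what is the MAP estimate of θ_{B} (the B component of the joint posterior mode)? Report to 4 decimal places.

0.5001

The Dirichlet prior is conjugate to the Multinomial likelihood: each posterior αⱼ = prior αⱼ + observed count nⱼ.
Posterior concentration: (41.18, 53.95, 13.74), total = 108.87.
Joint mode component: (α_{B}−1)/(Σα−K) = 52.95/105.87 = 0.5001.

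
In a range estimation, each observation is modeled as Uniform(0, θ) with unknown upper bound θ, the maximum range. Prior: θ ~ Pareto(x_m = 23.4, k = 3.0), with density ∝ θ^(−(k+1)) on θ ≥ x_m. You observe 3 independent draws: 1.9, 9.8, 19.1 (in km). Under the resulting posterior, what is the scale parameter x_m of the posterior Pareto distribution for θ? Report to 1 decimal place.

23.4

A Pareto(scale x_m, shape k) prior on the upper bound θ of Uniform(0, θ) is conjugate: posterior is Pareto(max(x_m, max xᵢ), k + n).
Sample maximum = 19.1; prior scale x_m = 23.4 → posterior scale = max = 23.4.
Posterior shape = 3.0 + 3 = 6.0.
Posterior scale x_m = 23.4.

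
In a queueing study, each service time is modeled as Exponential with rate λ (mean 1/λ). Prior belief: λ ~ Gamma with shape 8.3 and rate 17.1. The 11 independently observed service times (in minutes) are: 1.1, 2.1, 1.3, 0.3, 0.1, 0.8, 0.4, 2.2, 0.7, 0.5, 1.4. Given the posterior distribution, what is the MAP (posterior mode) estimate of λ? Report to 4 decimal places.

With a Gamma(shape α, rate β) prior on the exponential rate λ, the posterior after n observations with total T = Σxᵢ is Gamma(α+n, β+T).
Sum of observations T = 10.9 minutes; n = 11.
Posterior: Gamma(8.3+11, 17.1+10.9) = Gamma(19.3, 28.0).
Mode = (α−1)/β = 0.6536.

0.6536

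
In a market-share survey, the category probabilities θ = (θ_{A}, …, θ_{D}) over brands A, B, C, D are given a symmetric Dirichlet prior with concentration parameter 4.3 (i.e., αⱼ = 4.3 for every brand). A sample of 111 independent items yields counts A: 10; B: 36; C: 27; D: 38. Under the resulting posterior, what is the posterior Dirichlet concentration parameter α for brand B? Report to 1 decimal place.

40.3

The Dirichlet prior is conjugate to the Multinomial likelihood: each posterior αⱼ = prior αⱼ + observed count nⱼ.
Posterior concentration: (14.3, 40.3, 31.3, 42.3), total = 128.2.
α_{B} = 4.3 + 36 = 40.3.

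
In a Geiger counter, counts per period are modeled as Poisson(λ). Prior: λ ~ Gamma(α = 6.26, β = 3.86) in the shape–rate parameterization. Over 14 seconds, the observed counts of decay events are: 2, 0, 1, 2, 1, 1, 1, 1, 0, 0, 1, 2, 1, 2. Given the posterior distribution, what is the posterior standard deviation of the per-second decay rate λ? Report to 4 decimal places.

0.2582

With a Gamma(shape α, rate β) prior, the Poisson likelihood is conjugate: the posterior is Gamma(α + ΣXᵢ, β + n).
Sum of counts S = 15 over n = 14 seconds.
Posterior: Gamma(α+S, β+n) = Gamma(6.26+15, 3.86+14) = Gamma(21.26, 17.86).
SD = √α/β = √21.26/17.86 = 0.2582.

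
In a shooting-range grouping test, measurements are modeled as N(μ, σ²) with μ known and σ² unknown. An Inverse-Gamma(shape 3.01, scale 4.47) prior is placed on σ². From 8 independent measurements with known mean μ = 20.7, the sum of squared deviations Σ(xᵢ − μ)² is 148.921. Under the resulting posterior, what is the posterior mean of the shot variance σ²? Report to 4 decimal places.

With known mean μ and an Inverse-Gamma(α, β) prior on σ², the Normal likelihood is conjugate: posterior is Inv-Gamma(α + n/2, β + Σ(xᵢ−μ)²/2).
Posterior: Inv-Gamma(3.01 + 8/2, 4.47 + 148.921/2) = Inv-Gamma(7.01, 78.9305).
E[σ²|data] = β/(α−1) = 78.9305/6.01 = 13.1332.

13.1332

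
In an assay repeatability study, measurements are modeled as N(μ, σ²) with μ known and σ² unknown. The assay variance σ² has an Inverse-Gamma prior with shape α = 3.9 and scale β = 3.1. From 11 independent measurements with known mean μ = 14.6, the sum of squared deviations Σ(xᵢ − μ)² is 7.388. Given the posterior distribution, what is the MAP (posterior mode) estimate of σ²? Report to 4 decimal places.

0.6533

With known mean μ and an Inverse-Gamma(α, β) prior on σ², the Normal likelihood is conjugate: posterior is Inv-Gamma(α + n/2, β + Σ(xᵢ−μ)²/2).
Posterior: Inv-Gamma(3.9 + 11/2, 3.1 + 7.388/2) = Inv-Gamma(9.40, 6.7940).
Mode = β/(α+1) = 6.7940/10.40 = 0.6533.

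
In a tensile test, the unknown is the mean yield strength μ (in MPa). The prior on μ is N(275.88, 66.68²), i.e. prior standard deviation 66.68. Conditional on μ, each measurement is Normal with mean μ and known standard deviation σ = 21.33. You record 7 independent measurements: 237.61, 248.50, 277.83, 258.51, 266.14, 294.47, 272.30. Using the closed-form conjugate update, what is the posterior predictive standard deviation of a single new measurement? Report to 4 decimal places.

22.7822

For Normal data with known variance σ², a Normal(μ₀, σ₀²) prior on μ is conjugate. Posterior precision = 1/σ₀² + n/σ²; posterior mean is the precision-weighted average of μ₀ and x̄.
σ₀² = 66.68² = 4446.2224, σ² = 21.33² = 454.9689; σ² + n·σ₀² = 454.9689 + 7·4446.2224 = 31578.5257.
Posterior precision = 1/σ₀² + n/σ² = 1/4446.2224 + 7/454.9689 = (σ² + n·σ₀²)/(σ₀²σ²) = 31578.5257/(4446.2224·454.9689); posterior variance σₙ² = σ₀²σ²/(σ² + n·σ₀²) = 4446.2224·454.9689/31578.5257 = 64.059131.
Predictive variance for one new observation = σₙ² + σ² = 4446.2224·454.9689/31578.5257 + 454.9689 = σ²·(σ₀² + 31578.5257)/31578.5257 = 454.9689·36024.7481/31578.5257 = 519.028031; SD = √(454.9689·36024.7481/31578.5257) = 22.7822.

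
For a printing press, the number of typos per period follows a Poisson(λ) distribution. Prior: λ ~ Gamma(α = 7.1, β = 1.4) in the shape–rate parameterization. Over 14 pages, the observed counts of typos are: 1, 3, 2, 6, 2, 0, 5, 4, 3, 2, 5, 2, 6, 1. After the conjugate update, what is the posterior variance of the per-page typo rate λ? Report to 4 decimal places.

0.2070

With a Gamma(shape α, rate β) prior, the Poisson likelihood is conjugate: the posterior is Gamma(α + ΣXᵢ, β + n).
Sum of counts S = 42 over n = 14 pages.
Posterior: Gamma(α+S, β+n) = Gamma(7.1+42, 1.4+14) = Gamma(49.1, 15.4).
Var = α/β² = 49.1/15.4² = 0.2070.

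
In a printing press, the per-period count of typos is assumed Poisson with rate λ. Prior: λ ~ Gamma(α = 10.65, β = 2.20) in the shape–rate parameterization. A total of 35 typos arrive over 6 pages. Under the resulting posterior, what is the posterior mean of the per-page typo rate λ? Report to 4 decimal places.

With a Gamma(shape α, rate β) prior, the Poisson likelihood is conjugate: the posterior is Gamma(α + ΣXᵢ, β + n).
Posterior: Gamma(α+S, β+n) = Gamma(10.65+35, 2.20+6) = Gamma(45.65, 8.20).
Posterior mean = α/β = 45.65/8.20 = 5.5671.

5.5671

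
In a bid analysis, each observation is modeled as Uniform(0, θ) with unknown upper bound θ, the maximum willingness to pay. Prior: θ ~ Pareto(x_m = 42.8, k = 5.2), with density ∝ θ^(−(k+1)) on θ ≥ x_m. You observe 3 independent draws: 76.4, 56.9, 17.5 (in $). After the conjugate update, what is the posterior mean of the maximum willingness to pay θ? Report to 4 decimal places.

87.0111

A Pareto(scale x_m, shape k) prior on the upper bound θ of Uniform(0, θ) is conjugate: posterior is Pareto(max(x_m, max xᵢ), k + n).
Sample maximum = 76.4; prior scale x_m = 42.8 → posterior scale = max = 76.4.
Posterior shape = 5.2 + 3 = 8.2.
E[θ|data] = k·x_m/(k−1) = 8.2·76.4/7.2 = 87.0111.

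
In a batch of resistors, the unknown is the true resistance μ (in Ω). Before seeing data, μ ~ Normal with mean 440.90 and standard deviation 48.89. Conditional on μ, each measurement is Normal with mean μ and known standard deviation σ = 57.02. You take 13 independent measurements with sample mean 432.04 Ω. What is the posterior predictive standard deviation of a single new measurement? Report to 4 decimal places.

For Normal data with known variance σ², a Normal(μ₀, σ₀²) prior on μ is conjugate. Posterior precision = 1/σ₀² + n/σ²; posterior mean is the precision-weighted average of μ₀ and x̄.
σ₀² = 48.89² = 2390.2321, σ² = 57.02² = 3251.2804; σ² + n·σ₀² = 3251.2804 + 13·2390.2321 = 34324.2977.
Posterior precision = 1/σ₀² + n/σ² = 1/2390.2321 + 13/3251.2804 = (σ² + n·σ₀²)/(σ₀²σ²) = 34324.2977/(2390.2321·3251.2804); posterior variance σₙ² = σ₀²σ²/(σ² + n·σ₀²) = 2390.2321·3251.2804/34324.2977 = 226.408559.
Predictive variance for one new observation = σₙ² + σ² = 2390.2321·3251.2804/34324.2977 + 3251.2804 = σ²·(σ₀² + 34324.2977)/34324.2977 = 3251.2804·36714.5298/34324.2977 = 3477.688959; SD = √(3251.2804·36714.5298/34324.2977) = 58.9719.

58.9719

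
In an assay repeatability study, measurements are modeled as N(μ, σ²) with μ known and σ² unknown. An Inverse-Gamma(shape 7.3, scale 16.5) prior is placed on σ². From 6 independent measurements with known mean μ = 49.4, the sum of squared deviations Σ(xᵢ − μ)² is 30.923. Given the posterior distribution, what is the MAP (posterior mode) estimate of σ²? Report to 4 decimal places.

2.8285

With known mean μ and an Inverse-Gamma(α, β) prior on σ², the Normal likelihood is conjugate: posterior is Inv-Gamma(α + n/2, β + Σ(xᵢ−μ)²/2).
Posterior: Inv-Gamma(7.3 + 6/2, 16.5 + 30.923/2) = Inv-Gamma(10.30, 31.9615).
Mode = β/(α+1) = 31.9615/11.30 = 2.8285.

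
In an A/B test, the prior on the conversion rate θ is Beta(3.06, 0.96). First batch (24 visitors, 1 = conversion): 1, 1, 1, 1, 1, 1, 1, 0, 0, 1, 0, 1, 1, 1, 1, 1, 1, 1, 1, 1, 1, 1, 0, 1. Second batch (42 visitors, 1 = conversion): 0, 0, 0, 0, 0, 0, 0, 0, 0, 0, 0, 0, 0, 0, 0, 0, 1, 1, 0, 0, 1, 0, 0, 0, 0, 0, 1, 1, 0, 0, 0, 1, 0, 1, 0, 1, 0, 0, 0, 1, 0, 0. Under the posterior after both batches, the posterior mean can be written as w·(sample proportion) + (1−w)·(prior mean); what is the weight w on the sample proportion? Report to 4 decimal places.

The Beta prior is conjugate to a Binomial/Bernoulli likelihood; the update adds successes to α and failures to β.
Total number of visitors: n = 24 + 42 = 66.
Posterior mean = (α₀+k)/(α₀+β₀+n) = [n/(α₀+β₀+n)]·(k/n) + [(α₀+β₀)/(α₀+β₀+n)]·α₀/(α₀+β₀), so only n and the prior enter the weight.
The weight on the data is w = n/(α₀+β₀+n) = 66/(3.06+0.96+66) = 66/70.02 = 0.9426.

0.9426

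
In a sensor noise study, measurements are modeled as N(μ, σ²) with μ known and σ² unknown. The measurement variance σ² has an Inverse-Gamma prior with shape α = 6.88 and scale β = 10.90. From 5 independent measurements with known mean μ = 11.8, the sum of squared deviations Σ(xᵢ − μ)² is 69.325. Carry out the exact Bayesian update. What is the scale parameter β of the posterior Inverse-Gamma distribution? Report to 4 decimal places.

45.5625

With known mean μ and an Inverse-Gamma(α, β) prior on σ², the Normal likelihood is conjugate: posterior is Inv-Gamma(α + n/2, β + Σ(xᵢ−μ)²/2).
Posterior: Inv-Gamma(6.88 + 5/2, 10.90 + 69.325/2) = Inv-Gamma(9.38, 45.5625).
Posterior β = 45.5625.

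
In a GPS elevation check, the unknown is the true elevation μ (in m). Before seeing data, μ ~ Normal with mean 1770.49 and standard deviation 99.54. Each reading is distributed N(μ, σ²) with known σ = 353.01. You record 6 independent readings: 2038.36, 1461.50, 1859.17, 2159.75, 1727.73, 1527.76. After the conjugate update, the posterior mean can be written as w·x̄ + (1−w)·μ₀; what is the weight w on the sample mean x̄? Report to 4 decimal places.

0.3230

For Normal data with known variance σ², a Normal(μ₀, σ₀²) prior on μ is conjugate. Posterior precision = 1/σ₀² + n/σ²; posterior mean is the precision-weighted average of μ₀ and x̄.
σ₀² = 99.54² = 9908.2116, σ² = 353.01² = 124616.0601. Prior precision 1/σ₀² = 1/9908.2116; data precision n/σ² = 6/124616.0601.
w = (n/σ²)/(1/σ₀² + n/σ²) = n·σ₀²/(σ² + n·σ₀²) = 6·9908.2116/(124616.0601 + 6·9908.2116) = 59449.2696/184065.3297 = 0.3230.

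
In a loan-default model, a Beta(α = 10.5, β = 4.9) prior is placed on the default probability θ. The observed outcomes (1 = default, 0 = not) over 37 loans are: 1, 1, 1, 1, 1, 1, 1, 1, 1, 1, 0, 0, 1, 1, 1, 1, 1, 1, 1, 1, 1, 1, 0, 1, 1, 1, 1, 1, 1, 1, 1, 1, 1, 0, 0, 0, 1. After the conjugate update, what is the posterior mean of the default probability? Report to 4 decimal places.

0.7920

The Beta prior is conjugate to a Binomial/Bernoulli likelihood; the update adds successes to α and failures to β.
Posterior: Beta(α+k, β+n−k) = Beta(10.5+31, 4.9+6) = Beta(41.5, 10.9).
Posterior mean = α/(α+β) = 41.5/52.4 = 0.7920.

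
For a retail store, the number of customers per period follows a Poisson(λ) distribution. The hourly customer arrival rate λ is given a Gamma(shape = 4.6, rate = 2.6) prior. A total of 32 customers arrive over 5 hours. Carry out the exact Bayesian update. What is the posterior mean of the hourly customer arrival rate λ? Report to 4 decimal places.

With a Gamma(shape α, rate β) prior, the Poisson likelihood is conjugate: the posterior is Gamma(α + ΣXᵢ, β + n).
Posterior: Gamma(α+S, β+n) = Gamma(4.6+32, 2.6+5) = Gamma(36.6, 7.6).
Posterior mean = α/β = 36.6/7.6 = 4.8158.

4.8158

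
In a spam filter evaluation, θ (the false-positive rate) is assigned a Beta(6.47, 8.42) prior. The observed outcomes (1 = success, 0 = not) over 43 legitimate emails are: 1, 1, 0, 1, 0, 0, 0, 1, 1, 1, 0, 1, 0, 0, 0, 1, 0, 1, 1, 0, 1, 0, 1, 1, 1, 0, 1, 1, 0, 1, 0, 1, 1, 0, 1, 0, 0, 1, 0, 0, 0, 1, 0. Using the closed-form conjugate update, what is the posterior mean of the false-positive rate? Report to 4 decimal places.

The Beta prior is conjugate to a Binomial/Bernoulli likelihood; the update adds successes to α and failures to β.
Posterior: Beta(α+k, β+n−k) = Beta(6.47+22, 8.42+21) = Beta(28.47, 29.42).
Posterior mean = α/(α+β) = 28.47/57.89 = 0.4918.

0.4918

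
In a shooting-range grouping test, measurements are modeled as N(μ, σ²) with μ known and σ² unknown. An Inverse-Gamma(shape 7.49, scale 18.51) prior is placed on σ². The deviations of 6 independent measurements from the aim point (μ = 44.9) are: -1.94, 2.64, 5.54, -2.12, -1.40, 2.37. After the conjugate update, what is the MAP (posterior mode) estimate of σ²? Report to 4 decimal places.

3.9389

With known mean μ and an Inverse-Gamma(α, β) prior on σ², the Normal likelihood is conjugate: posterior is Inv-Gamma(α + n/2, β + Σ(xᵢ−μ)²/2).
Σ(xᵢ−μ)² = (-1.94)² + (2.64)² + (5.54)² + (-2.12)² + (-1.40)² + (2.37)² = 53.4961.
Posterior: Inv-Gamma(7.49 + 6/2, 18.51 + 53.4961/2) = Inv-Gamma(10.49, 45.25805).
Mode = β/(α+1) = 45.25805/11.49 = 3.9389.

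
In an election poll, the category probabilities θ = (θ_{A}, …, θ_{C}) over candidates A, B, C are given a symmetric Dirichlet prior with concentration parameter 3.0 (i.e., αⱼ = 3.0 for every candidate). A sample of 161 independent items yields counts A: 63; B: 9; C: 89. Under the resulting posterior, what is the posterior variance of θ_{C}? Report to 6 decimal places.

0.001452

The Dirichlet prior is conjugate to the Multinomial likelihood: each posterior αⱼ = prior αⱼ + observed count nⱼ.
Posterior concentration: (66.0, 12.0, 92.0), total = 170.0.
Var[θ_j] = α_j(Σα−α_j)/((Σα)²(Σα+1)) = 92.0·78.0/(170.0²·171.0) = 0.001452.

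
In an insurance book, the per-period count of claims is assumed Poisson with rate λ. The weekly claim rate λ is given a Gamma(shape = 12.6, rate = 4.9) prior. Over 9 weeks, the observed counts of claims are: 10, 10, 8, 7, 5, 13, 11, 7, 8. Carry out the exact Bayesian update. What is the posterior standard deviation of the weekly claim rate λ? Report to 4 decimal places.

With a Gamma(shape α, rate β) prior, the Poisson likelihood is conjugate: the posterior is Gamma(α + ΣXᵢ, β + n).
Sum of counts S = 79 over n = 9 weeks.
Posterior: Gamma(α+S, β+n) = Gamma(12.6+79, 4.9+9) = Gamma(91.6, 13.9).
SD = √α/β = √91.6/13.9 = 0.6885.

0.6885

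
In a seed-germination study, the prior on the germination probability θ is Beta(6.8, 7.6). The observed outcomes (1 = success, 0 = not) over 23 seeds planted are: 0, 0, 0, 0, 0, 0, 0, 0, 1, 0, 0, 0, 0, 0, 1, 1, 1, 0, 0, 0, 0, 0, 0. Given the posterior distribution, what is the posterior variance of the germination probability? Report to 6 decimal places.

The Beta prior is conjugate to a Binomial/Bernoulli likelihood; the update adds successes to α and failures to β.
Posterior: Beta(α+k, β+n−k) = Beta(6.8+4, 7.6+19) = Beta(10.8, 26.6).
Var = αβ/((α+β)²(α+β+1)) = 10.8·26.6/(37.4²·38.4) = 0.005348.

0.005348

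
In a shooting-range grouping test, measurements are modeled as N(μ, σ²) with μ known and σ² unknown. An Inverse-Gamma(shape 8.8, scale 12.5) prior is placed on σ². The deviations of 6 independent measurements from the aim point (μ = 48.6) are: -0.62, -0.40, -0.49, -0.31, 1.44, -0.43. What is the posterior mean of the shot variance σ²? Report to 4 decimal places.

1.3027

With known mean μ and an Inverse-Gamma(α, β) prior on σ², the Normal likelihood is conjugate: posterior is Inv-Gamma(α + n/2, β + Σ(xᵢ−μ)²/2).
Σ(xᵢ−μ)² = (-0.62)² + (-0.40)² + (-0.49)² + (-0.31)² + (1.44)² + (-0.43)² = 3.1391.
Posterior: Inv-Gamma(8.8 + 6/2, 12.5 + 3.1391/2) = Inv-Gamma(11.80, 14.06955).
E[σ²|data] = β/(α−1) = 14.06955/10.80 = 1.3027.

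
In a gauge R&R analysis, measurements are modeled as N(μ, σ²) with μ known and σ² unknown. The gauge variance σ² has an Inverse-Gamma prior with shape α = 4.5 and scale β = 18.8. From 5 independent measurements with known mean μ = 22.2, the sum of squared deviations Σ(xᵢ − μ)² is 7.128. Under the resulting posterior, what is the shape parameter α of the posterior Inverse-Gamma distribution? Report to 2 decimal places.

7.00

With known mean μ and an Inverse-Gamma(α, β) prior on σ², the Normal likelihood is conjugate: posterior is Inv-Gamma(α + n/2, β + Σ(xᵢ−μ)²/2).
Posterior: Inv-Gamma(4.5 + 5/2, 18.8 + 7.128/2) = Inv-Gamma(7.00, 22.3640).
Posterior α = 7.00.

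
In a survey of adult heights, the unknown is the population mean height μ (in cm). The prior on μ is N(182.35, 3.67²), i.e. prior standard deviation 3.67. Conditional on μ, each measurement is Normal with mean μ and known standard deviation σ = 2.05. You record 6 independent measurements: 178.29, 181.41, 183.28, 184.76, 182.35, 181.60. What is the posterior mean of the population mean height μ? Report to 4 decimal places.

181.9682

For Normal data with known variance σ², a Normal(μ₀, σ₀²) prior on μ is conjugate. Posterior precision = 1/σ₀² + n/σ²; posterior mean is the precision-weighted average of μ₀ and x̄.
Σxᵢ = 178.29 + 181.41 + 183.28 + 184.76 + 182.35 + 181.60 = 1091.69, so n·x̄ = 1091.69.
σ₀² = 3.67² = 13.4689, σ² = 2.05² = 4.2025; σ² + n·σ₀² = 4.2025 + 6·13.4689 = 85.0159.
Posterior mean = (μ₀/σ₀² + n·x̄/σ²)/(1/σ₀² + n/σ²) = (σ²·μ₀ + σ₀²·n·x̄)/(σ² + n·σ₀²) = (4.2025·182.35 + 13.4689·1091.69)/85.0159 = 15470.189316/85.0159 = 181.9682.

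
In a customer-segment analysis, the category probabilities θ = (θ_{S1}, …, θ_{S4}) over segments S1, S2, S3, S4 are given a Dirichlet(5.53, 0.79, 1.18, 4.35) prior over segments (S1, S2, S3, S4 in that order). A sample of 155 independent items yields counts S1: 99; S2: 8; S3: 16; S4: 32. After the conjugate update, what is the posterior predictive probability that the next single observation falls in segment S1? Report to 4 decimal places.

The Dirichlet prior is conjugate to the Multinomial likelihood: each posterior αⱼ = prior αⱼ + observed count nⱼ.
Posterior concentration: (104.53, 8.79, 17.18, 36.35), total = 166.85.
P(next = S1 | data) = α_{S1}/Σα = 0.6265.

0.6265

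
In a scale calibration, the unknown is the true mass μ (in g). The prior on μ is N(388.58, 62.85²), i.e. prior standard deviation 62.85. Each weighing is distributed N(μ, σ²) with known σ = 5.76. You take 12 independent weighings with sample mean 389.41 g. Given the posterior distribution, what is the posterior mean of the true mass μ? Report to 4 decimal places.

For Normal data with known variance σ², a Normal(μ₀, σ₀²) prior on μ is conjugate. Posterior precision = 1/σ₀² + n/σ²; posterior mean is the precision-weighted average of μ₀ and x̄.
n·x̄ = 12·389.41 = 4672.92.
σ₀² = 62.85² = 3950.1225, σ² = 5.76² = 33.1776; σ² + n·σ₀² = 33.1776 + 12·3950.1225 = 47434.6476.
Posterior mean = (μ₀/σ₀² + n·x̄/σ²)/(1/σ₀² + n/σ²) = (σ²·μ₀ + σ₀²·n·x̄)/(σ² + n·σ₀²) = (33.1776·388.58 + 3950.1225·4672.92)/47434.6476 = 18471498.584508/47434.6476 = 389.4094.

389.4094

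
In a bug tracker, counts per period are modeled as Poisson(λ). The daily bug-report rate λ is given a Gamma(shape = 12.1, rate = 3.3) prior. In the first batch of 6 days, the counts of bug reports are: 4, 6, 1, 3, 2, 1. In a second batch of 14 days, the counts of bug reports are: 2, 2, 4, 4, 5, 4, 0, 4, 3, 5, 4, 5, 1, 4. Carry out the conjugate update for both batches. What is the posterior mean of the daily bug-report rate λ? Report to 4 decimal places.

3.2661

With a Gamma(shape α, rate β) prior, the Poisson likelihood is conjugate: the posterior is Gamma(α + ΣXᵢ, β + n).
Batch 1: sum of counts S = 17 over n = 6 days.
After batch 1: Gamma(α+S, β+n) = Gamma(12.1+17, 3.3+6) = Gamma(29.1, 9.3).
Batch 2: sum of counts S = 47 over n = 14 days.
After batch 2: Gamma(α+S, β+n) = Gamma(29.1+47, 9.3+14) = Gamma(76.1, 23.3).
Posterior mean = α/β = 76.1/23.3 = 3.2661.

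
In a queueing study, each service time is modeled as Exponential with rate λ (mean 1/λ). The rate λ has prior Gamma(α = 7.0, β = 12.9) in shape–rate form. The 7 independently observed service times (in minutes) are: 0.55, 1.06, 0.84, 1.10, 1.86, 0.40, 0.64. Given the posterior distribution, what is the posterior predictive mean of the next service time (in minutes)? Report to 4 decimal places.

With a Gamma(shape α, rate β) prior on the exponential rate λ, the posterior after n observations with total T = Σxᵢ is Gamma(α+n, β+T).
Sum of observations T = 6.45 minutes; n = 7.
Posterior: Gamma(7.0+7, 12.9+6.45) = Gamma(14.0, 19.35).
The predictive distribution for the next observation is Lomax; its mean is β/(α−1) = 19.35/13.0 = 1.4885.

1.4885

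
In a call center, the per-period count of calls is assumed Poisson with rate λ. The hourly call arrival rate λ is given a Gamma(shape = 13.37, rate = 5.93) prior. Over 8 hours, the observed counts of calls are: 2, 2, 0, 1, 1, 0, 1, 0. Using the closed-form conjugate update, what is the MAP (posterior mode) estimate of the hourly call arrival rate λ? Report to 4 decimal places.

With a Gamma(shape α, rate β) prior, the Poisson likelihood is conjugate: the posterior is Gamma(α + ΣXᵢ, β + n).
Sum of counts S = 7 over n = 8 hours.
Posterior: Gamma(α+S, β+n) = Gamma(13.37+7, 5.93+8) = Gamma(20.37, 13.93).
Mode of Gamma(α,β) for α≥1 is (α−1)/β = 19.37/13.93 = 1.3905.

1.3905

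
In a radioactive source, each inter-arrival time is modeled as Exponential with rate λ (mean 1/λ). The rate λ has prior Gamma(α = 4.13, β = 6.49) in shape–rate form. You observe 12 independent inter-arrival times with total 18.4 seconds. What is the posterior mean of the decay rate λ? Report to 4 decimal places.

0.6481

With a Gamma(shape α, rate β) prior on the exponential rate λ, the posterior after n observations with total T = Σxᵢ is Gamma(α+n, β+T).
Posterior: Gamma(4.13+12, 6.49+18.4) = Gamma(16.13, 24.89).
Posterior mean of λ = α/β = 16.13/24.89 = 0.6481.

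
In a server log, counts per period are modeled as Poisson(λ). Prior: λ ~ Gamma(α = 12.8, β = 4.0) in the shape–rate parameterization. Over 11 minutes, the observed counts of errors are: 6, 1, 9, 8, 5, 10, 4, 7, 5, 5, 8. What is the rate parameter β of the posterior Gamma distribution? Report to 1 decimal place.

With a Gamma(shape α, rate β) prior, the Poisson likelihood is conjugate: the posterior is Gamma(α + ΣXᵢ, β + n).
Sum of counts S = 68 over n = 11 minutes.
Posterior: Gamma(α+S, β+n) = Gamma(12.8+68, 4.0+11) = Gamma(80.8, 15.0).
Posterior β = 15.0.

15.0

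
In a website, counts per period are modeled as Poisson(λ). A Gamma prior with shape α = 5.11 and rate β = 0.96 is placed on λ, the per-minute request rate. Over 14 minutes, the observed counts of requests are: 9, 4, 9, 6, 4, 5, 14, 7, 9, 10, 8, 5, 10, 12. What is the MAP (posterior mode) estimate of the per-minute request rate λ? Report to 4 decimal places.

With a Gamma(shape α, rate β) prior, the Poisson likelihood is conjugate: the posterior is Gamma(α + ΣXᵢ, β + n).
Sum of counts S = 112 over n = 14 minutes.
Posterior: Gamma(α+S, β+n) = Gamma(5.11+112, 0.96+14) = Gamma(117.11, 14.96).
Mode of Gamma(α,β) for α≥1 is (α−1)/β = 116.11/14.96 = 7.7614.

7.7614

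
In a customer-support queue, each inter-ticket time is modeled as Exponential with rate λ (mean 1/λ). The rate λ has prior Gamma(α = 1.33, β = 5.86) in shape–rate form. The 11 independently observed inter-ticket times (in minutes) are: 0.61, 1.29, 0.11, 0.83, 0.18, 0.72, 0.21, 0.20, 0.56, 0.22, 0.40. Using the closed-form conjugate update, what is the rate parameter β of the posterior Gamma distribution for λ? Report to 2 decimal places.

11.19

With a Gamma(shape α, rate β) prior on the exponential rate λ, the posterior after n observations with total T = Σxᵢ is Gamma(α+n, β+T).
Sum of observations T = 5.33 minutes; n = 11.
Posterior: Gamma(1.33+11, 5.86+5.33) = Gamma(12.33, 11.19).
Posterior β = 11.19.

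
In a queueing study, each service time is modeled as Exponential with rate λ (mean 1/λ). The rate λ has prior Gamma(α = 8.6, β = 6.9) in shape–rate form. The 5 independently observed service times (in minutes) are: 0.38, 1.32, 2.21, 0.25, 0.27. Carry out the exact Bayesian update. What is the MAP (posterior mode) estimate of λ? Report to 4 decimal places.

With a Gamma(shape α, rate β) prior on the exponential rate λ, the posterior after n observations with total T = Σxᵢ is Gamma(α+n, β+T).
Sum of observations T = 4.43 minutes; n = 5.
Posterior: Gamma(8.6+5, 6.9+4.43) = Gamma(13.6, 11.33).
Mode = (α−1)/β = 1.1121.

1.1121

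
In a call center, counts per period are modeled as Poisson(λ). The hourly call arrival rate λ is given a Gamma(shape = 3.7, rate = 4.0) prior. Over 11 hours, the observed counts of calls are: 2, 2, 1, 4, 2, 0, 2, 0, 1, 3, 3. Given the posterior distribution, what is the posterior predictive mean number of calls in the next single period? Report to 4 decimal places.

1.5800

With a Gamma(shape α, rate β) prior, the Poisson likelihood is conjugate: the posterior is Gamma(α + ΣXᵢ, β + n).
Sum of counts S = 20 over n = 11 hours.
Posterior: Gamma(α+S, β+n) = Gamma(3.7+20, 4.0+11) = Gamma(23.7, 15.0).
The predictive distribution for one future period is NegBinom with mean α/β = 1.5800.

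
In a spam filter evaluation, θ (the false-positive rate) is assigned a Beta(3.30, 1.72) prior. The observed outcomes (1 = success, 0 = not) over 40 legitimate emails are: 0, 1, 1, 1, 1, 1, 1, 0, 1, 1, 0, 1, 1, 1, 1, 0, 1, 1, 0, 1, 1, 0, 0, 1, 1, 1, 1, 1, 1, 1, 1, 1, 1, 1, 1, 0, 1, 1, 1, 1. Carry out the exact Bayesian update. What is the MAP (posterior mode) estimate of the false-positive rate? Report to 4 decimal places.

0.7973

The Beta prior is conjugate to a Binomial/Bernoulli likelihood; the update adds successes to α and failures to β.
Posterior: Beta(α+k, β+n−k) = Beta(3.30+32, 1.72+8) = Beta(35.30, 9.72).
Mode of Beta(a,b) for a,b>1 is (a−1)/(a+b−2) = 34.30/43.02 = 0.7973.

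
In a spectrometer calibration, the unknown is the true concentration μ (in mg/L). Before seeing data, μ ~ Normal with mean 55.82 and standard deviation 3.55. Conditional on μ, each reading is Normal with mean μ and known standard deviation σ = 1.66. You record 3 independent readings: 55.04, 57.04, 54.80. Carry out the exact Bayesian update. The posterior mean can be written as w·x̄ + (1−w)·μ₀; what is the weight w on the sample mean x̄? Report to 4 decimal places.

For Normal data with known variance σ², a Normal(μ₀, σ₀²) prior on μ is conjugate. Posterior precision = 1/σ₀² + n/σ²; posterior mean is the precision-weighted average of μ₀ and x̄.
σ₀² = 3.55² = 12.6025, σ² = 1.66² = 2.7556. Prior precision 1/σ₀² = 1/12.6025; data precision n/σ² = 3/2.7556.
w = (n/σ²)/(1/σ₀² + n/σ²) = n·σ₀²/(σ² + n·σ₀²) = 3·12.6025/(2.7556 + 3·12.6025) = 37.8075/40.5631 = 0.9321.

0.9321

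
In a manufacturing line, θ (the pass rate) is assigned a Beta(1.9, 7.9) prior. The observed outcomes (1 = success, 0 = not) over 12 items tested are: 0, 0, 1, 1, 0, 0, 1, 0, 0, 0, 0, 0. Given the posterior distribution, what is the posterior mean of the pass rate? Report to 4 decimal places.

0.2248

The Beta prior is conjugate to a Binomial/Bernoulli likelihood; the update adds successes to α and failures to β.
Posterior: Beta(α+k, β+n−k) = Beta(1.9+3, 7.9+9) = Beta(4.9, 16.9).
Posterior mean = α/(α+β) = 4.9/21.8 = 0.2248.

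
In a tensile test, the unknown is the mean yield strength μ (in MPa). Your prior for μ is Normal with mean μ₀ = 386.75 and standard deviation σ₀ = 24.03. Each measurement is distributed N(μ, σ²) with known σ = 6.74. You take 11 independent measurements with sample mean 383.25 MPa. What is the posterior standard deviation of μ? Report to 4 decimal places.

For Normal data with known variance σ², a Normal(μ₀, σ₀²) prior on μ is conjugate. Posterior precision = 1/σ₀² + n/σ²; posterior mean is the precision-weighted average of μ₀ and x̄.
σ₀² = 24.03² = 577.4409, σ² = 6.74² = 45.4276; σ² + n·σ₀² = 45.4276 + 11·577.4409 = 6397.2775.
Posterior precision = 1/σ₀² + n/σ² = 1/577.4409 + 11/45.4276 = (σ² + n·σ₀²)/(σ₀²σ²) = 6397.2775/(577.4409·45.4276); posterior variance σₙ² = σ₀²σ²/(σ² + n·σ₀²) = 577.4409·45.4276/6397.2775 = 4.100456.
Posterior SD = √σₙ² = √(577.4409·45.4276/6397.2775) = 2.0250.

2.0250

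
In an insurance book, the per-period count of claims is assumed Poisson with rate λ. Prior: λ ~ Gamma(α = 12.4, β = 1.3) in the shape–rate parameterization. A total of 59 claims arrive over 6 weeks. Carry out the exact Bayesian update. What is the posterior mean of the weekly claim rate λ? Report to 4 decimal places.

With a Gamma(shape α, rate β) prior, the Poisson likelihood is conjugate: the posterior is Gamma(α + ΣXᵢ, β + n).
Posterior: Gamma(α+S, β+n) = Gamma(12.4+59, 1.3+6) = Gamma(71.4, 7.3).
Posterior mean = α/β = 71.4/7.3 = 9.7808.

9.7808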